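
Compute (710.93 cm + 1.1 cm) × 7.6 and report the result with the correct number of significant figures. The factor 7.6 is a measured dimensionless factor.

5.4 × 10³ cm

710.93 cm + 1.1 cm = 712.03 cm; the sum is limited to 1 decimal place (4 s.f.).
Carrying full precision, 712.03 × 7.6 = 5411.428 cm; 7.6 has 2 s.f., so the result keeps min(4, 2) = 2 s.f.
Rounded to 2 significant figures: 5.4 × 10³ cm.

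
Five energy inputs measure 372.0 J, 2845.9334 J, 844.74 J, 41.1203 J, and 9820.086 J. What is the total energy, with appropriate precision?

13923.9 J

372.0 J + 2845.9334 J + 844.74 J + 41.1203 J + 9820.086 J = 13923.8797 J.
Addition/subtraction keeps the fewest decimal places: 372.0 → 1 decimal place, 2845.9334 → 4 decimal places, 844.74 → 2 decimal places, 41.1203 → 4 decimal places, 9820.086 → 3 decimal places; limit is 1.
Rounded to 1 decimal place: 13923.9 J.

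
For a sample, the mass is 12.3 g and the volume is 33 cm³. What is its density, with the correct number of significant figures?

3.7 × 10⁻¹ g/cm³

density = 12.3 g ÷ 33 cm³ = 0.372727272727… g/cm³.
12.3 has 3 significant figures; 33 has 2.
Division/multiplication keeps the fewest: 2 significant figures.
Rounded: 3.7 × 10⁻¹ g/cm³.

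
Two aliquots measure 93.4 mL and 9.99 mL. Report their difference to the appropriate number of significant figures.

83.4 mL

93.4 mL − 9.99 mL = 83.41 mL.
Addition/subtraction keeps the fewest decimal places: 93.4 → 1 decimal place, 9.99 → 2 decimal places; limit is 1.
Rounded to 1 decimal place: 83.4 mL.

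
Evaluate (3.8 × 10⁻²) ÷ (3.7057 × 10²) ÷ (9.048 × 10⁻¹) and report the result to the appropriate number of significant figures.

1.1 × 10⁻⁴

(3.8 × 10⁻²) ÷ (3.7057 × 10²) ÷ (9.048 × 10⁻¹) = 0.000113334138364…
Multiplication/division keeps the fewest significant figures: 3.8 × 10⁻² → 2 s.f., 3.7057 × 10² → 5 s.f., 9.048 × 10⁻¹ → 4 s.f.; limit is 2.
Rounded to 2 significant figures: 1.1 × 10⁻⁴.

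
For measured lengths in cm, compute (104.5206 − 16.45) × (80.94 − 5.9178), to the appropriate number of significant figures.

104.5206 − 16.45 = 88.0706, limited to 2 d.p. → 4 s.f.; 80.94 − 5.9178 = 75.0222, limited to 2 d.p. → 4 s.f.
Carrying full precision, 88.0706 × 75.0222 = 6607.25016732; keep min(4, 4) = 4 s.f.
Rounded to 4 significant figures: 6607 cm².

6607 cm²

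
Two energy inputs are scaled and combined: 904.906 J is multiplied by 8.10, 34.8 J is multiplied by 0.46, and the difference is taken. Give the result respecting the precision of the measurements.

7.31 × 10³ J

904.906 × 8.10 = 7329.7386 → 7.33 × 10³ J (3 s.f., last digit at the 10^1 place).
34.8 × 0.46 = 16.008 → 16 J (2 s.f., last digit at the 10^0 place).
Difference: 7313.7306 J; keep the coarser place, 10^1.
Result: 7.31 × 10³ J.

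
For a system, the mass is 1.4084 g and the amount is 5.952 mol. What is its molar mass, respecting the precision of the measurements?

2.366 × 10⁻¹ g/mol

molar mass = 1.4084 g ÷ 5.952 mol = 0.236626344086… g/mol.
1.4084 has 5 significant figures; 5.952 has 4.
Division/multiplication keeps the fewest: 4 significant figures.
Rounded: 2.366 × 10⁻¹ g/mol.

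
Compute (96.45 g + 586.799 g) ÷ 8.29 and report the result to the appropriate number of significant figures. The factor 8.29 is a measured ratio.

82.4 g

96.45 g + 586.799 g = 683.249 g; the sum is limited to 2 decimal places (5 s.f.).
Carrying full precision, 683.249 ÷ 8.29 = 82.418455971… g; 8.29 has 3 s.f., so the result keeps min(5, 3) = 3 s.f.
Rounded to 3 significant figures: 82.4 g.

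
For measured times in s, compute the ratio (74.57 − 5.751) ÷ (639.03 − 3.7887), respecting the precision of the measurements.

74.57 − 5.751 = 68.819, limited to 2 d.p. → 4 s.f.; 639.03 − 3.7887 = 635.2413, limited to 2 d.p. → 5 s.f.
Carrying full precision, 68.819 ÷ 635.2413 = 0.108335210573…; keep min(4, 5) = 4 s.f.
Rounded to 4 significant figures: 0.1083.

0.1083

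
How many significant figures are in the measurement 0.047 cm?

2

0.047: leading zeros are not significant.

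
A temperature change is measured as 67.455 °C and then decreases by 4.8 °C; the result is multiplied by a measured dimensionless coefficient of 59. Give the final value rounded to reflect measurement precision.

3.7 × 10³ °C

67.455 °C − 4.8 °C = 62.655 °C; the difference is limited to 1 decimal place (3 s.f.).
Carrying full precision, 62.655 × 59 = 3696.645 °C; 59 has 2 s.f., so the result keeps min(3, 2) = 2 s.f.
Rounded to 2 significant figures: 3.7 × 10³ °C.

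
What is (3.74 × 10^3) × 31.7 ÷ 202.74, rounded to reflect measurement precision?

585

(3.74 × 10^3) × 31.7 ÷ 202.74 = 584.778534083…
Multiplication/division keeps the fewest significant figures: 3.74 × 10^3 → 3 s.f., 31.7 → 3 s.f., 202.74 → 5 s.f.; limit is 3.
Rounded to 3 significant figures: 585.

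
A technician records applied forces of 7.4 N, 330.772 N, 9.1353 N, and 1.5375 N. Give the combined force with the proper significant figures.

348.8 N

7.4 N + 330.772 N + 9.1353 N + 1.5375 N = 348.8448 N.
Addition/subtraction keeps the fewest decimal places: 7.4 → 1 decimal place, 330.772 → 3 decimal places, 9.1353 → 4 decimal places, 1.5375 → 4 decimal places; limit is 1.
Rounded to 1 decimal place: 348.8 N.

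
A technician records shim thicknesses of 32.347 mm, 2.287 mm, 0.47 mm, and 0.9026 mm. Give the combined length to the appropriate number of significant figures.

32.347 mm + 2.287 mm + 0.47 mm + 0.9026 mm = 36.0066 mm.
Addition/subtraction keeps the fewest decimal places: 32.347 → 3 decimal places, 2.287 → 3 decimal places, 0.47 → 2 decimal places, 0.9026 → 4 decimal places; limit is 2.
Rounded to 2 decimal places: 36.01 mm.

36.01 mm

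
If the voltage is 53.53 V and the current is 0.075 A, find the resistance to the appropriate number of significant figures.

resistance = 53.53 V ÷ 0.075 A = 713.733333333… Ω.
53.53 has 4 significant figures; 0.075 has 2.
Division/multiplication keeps the fewest: 2 significant figures.
Rounded: 7.1 × 10^2 Ω.

7.1 × 10^2 Ω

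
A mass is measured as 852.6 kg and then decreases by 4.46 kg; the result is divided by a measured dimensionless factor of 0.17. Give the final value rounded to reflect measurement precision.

852.6 kg − 4.46 kg = 848.14 kg; the difference is limited to 1 decimal place (4 s.f.).
Carrying full precision, 848.14 ÷ 0.17 = 4989.05882353… kg; 0.17 has 2 s.f., so the result keeps min(4, 2) = 2 s.f.
Rounded to 2 significant figures: 5.0 × 10³ kg.

5.0 × 10³ kg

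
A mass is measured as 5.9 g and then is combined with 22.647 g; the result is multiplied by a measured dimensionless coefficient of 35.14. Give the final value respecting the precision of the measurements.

5.9 g + 22.647 g = 28.547 g; the sum is limited to 1 decimal place (3 s.f.).
Carrying full precision, 28.547 × 35.14 = 1003.14158 g; 35.14 has 4 s.f., so the result keeps min(3, 4) = 3 s.f.
Rounded to 3 significant figures: 1.00 × 10³ g.

1.00 × 10³ g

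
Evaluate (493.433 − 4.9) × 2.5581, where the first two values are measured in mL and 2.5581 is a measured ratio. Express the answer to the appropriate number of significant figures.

493.433 mL − 4.9 mL = 488.533 mL; the difference is limited to 1 decimal place (4 s.f.).
Carrying full precision, 488.533 × 2.5581 = 1249.7162673 mL; 2.5581 has 5 s.f., so the result keeps min(4, 5) = 4 s.f.
Rounded to 4 significant figures: 1.250 × 10³ mL.

1.250 × 10³ mL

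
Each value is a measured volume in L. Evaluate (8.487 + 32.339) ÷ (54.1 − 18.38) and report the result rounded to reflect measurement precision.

8.487 + 32.339 = 40.826, limited to 3 d.p. → 5 s.f.; 54.1 − 18.38 = 35.72, limited to 1 d.p. → 3 s.f.
Carrying full precision, 40.826 ÷ 35.72 = 1.14294512878…; keep min(5, 3) = 3 s.f.
Rounded to 3 significant figures: 1.14.

1.14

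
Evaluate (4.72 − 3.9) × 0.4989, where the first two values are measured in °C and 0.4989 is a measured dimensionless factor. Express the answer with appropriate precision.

4.72 °C − 3.9 °C = 0.82 °C; the difference is limited to 1 decimal place (1 s.f.).
Carrying full precision, 0.82 × 0.4989 = 0.409098 °C; 0.4989 has 4 s.f., so the result keeps min(1, 4) = 1 s.f.
Rounded to 1 significant figure: 0.4 °C.

0.4 °C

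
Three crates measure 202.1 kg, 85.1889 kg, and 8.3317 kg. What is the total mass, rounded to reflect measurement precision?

202.1 kg + 85.1889 kg + 8.3317 kg = 295.6206 kg.
Addition/subtraction keeps the fewest decimal places: 202.1 → 1 decimal place, 85.1889 → 4 decimal places, 8.3317 → 4 decimal places; limit is 1.
Rounded to 1 decimal place: 295.6 kg.

295.6 kg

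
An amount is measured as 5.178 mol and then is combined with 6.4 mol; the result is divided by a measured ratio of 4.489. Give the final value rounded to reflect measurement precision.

2.58 mol

5.178 mol + 6.4 mol = 11.578 mol; the sum is limited to 1 decimal place (3 s.f.).
Carrying full precision, 11.578 ÷ 4.489 = 2.57919358432… mol; 4.489 has 4 s.f., so the result keeps min(3, 4) = 3 s.f.
Rounded to 3 significant figures: 2.58 mol.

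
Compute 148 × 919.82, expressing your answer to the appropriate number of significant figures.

1.36 × 10⁵

148 × 919.82 = 136133.36
Multiplication/division keeps the fewest significant figures: 148 → 3 s.f., 919.82 → 5 s.f.; limit is 3.
Rounded to 3 significant figures: 1.36 × 10⁵.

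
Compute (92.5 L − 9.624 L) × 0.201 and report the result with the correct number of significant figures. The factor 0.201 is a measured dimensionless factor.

16.7 L

92.5 L − 9.624 L = 82.876 L; the difference is limited to 1 decimal place (3 s.f.).
Carrying full precision, 82.876 × 0.201 = 16.658076 L; 0.201 has 3 s.f., so the result keeps min(3, 3) = 3 s.f.
Rounded to 3 significant figures: 16.7 L.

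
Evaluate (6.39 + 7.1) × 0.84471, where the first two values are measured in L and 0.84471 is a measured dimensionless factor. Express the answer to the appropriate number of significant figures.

6.39 L + 7.1 L = 13.49 L; the sum is limited to 1 decimal place (3 s.f.).
Carrying full precision, 13.49 × 0.84471 = 11.3951379 L; 0.84471 has 5 s.f., so the result keeps min(3, 5) = 3 s.f.
Rounded to 3 significant figures: 11.4 L.

11.4 L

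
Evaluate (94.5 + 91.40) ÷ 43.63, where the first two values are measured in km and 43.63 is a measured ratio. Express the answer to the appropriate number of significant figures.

4.261 km

94.5 km + 91.40 km = 185.90 km; the sum is limited to 1 decimal place (4 s.f.).
Carrying full precision, 185.90 ÷ 43.63 = 4.26082970433… km; 43.63 has 4 s.f., so the result keeps min(4, 4) = 4 s.f.
Rounded to 4 significant figures: 4.261 km.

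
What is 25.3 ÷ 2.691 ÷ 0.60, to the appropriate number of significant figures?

25.3 ÷ 2.691 ÷ 0.60 = 15.6695156695…
Multiplication/division keeps the fewest significant figures: 25.3 → 3 s.f., 2.691 → 4 s.f., 0.60 → 2 s.f.; limit is 2.
Rounded to 2 significant figures: 16.

16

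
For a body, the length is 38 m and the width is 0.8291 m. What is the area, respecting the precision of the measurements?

32 m²

area = 38 m × 0.8291 m = 31.5058 m².
38 has 2 significant figures; 0.8291 has 4.
Division/multiplication keeps the fewest: 2 significant figures.
Rounded: 32 m².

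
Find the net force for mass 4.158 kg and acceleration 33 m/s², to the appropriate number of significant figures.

net force = 4.158 kg × 33 m/s² = 137.214 N.
4.158 has 4 significant figures; 33 has 2.
Division/multiplication keeps the fewest: 2 significant figures.
Rounded: 1.4 × 10² N.

1.4 × 10² N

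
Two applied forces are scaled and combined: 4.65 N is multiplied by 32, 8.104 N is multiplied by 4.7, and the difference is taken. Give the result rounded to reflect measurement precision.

4.65 × 32 = 148.8 → 1.5 × 10² N (2 s.f., last digit at the 10^1 place).
8.104 × 4.7 = 38.0888 → 38 N (2 s.f., last digit at the 10^0 place).
Difference: 110.7112 N; keep the coarser place, 10^1.
Result: 1.1 × 10² N.

1.1 × 10² N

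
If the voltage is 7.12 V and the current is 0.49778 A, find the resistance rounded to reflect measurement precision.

resistance = 7.12 V ÷ 0.49778 A = 14.3035075736… Ω.
7.12 has 3 significant figures; 0.49778 has 5.
Division/multiplication keeps the fewest: 3 significant figures.
Rounded: 14.3 Ω.

14.3 Ω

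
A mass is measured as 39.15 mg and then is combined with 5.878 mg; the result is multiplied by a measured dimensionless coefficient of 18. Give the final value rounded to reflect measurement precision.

8.1 × 10^2 mg

39.15 mg + 5.878 mg = 45.028 mg; the sum is limited to 2 decimal places (4 s.f.).
Carrying full precision, 45.028 × 18 = 810.504 mg; 18 has 2 s.f., so the result keeps min(4, 2) = 2 s.f.
Rounded to 2 significant figures: 8.1 × 10^2 mg.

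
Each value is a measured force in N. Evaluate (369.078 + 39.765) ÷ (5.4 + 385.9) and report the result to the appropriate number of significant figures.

1.045

369.078 + 39.765 = 408.843, limited to 3 d.p. → 6 s.f.; 5.4 + 385.9 = 391.3, limited to 1 d.p. → 4 s.f.
Carrying full precision, 408.843 ÷ 391.3 = 1.04483260925…; keep min(6, 4) = 4 s.f.
Rounded to 4 significant figures: 1.045.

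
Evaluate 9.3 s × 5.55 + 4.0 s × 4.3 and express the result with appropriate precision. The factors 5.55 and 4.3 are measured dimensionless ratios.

69 s

9.3 × 5.55 = 51.615 → 52 s (2 s.f., last digit at the 10^0 place).
4.0 × 4.3 = 17.2 → 17 s (2 s.f., last digit at the 10^0 place).
Sum: 68.815 s; keep the coarser place, 10^0.
Result: 69 s.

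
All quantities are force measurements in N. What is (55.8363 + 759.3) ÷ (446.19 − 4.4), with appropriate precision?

55.8363 + 759.3 = 815.1363, limited to 1 d.p. → 4 s.f.; 446.19 − 4.4 = 441.79, limited to 1 d.p. → 4 s.f.
Carrying full precision, 815.1363 ÷ 441.79 = 1.84507639376…; keep min(4, 4) = 4 s.f.
Rounded to 4 significant figures: 1.845.

1.845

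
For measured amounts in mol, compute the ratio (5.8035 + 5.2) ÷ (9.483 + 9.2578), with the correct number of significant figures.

0.587

5.8035 + 5.2 = 11.0035, limited to 1 d.p. → 3 s.f.; 9.483 + 9.2578 = 18.7408, limited to 3 d.p. → 5 s.f.
Carrying full precision, 11.0035 ÷ 18.7408 = 0.587141424059…; keep min(3, 5) = 3 s.f.
Rounded to 3 significant figures: 0.587.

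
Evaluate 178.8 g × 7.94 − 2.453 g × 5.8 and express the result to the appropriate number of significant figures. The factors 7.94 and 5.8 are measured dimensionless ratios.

1.41 × 10^3 g

178.8 × 7.94 = 1419.672 → 1.42 × 10^3 g (3 s.f., last digit at the 10^1 place).
2.453 × 5.8 = 14.2274 → 14 g (2 s.f., last digit at the 10^0 place).
Difference: 1405.4446 g; keep the coarser place, 10^1.
Result: 1.41 × 10^3 g.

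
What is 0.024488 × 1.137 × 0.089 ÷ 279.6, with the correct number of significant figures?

0.024488 × 1.137 × 0.089 ÷ 279.6 = 0.00000886271167382…
Multiplication/division keeps the fewest significant figures: 0.024488 → 5 s.f., 1.137 → 4 s.f., 0.089 → 2 s.f., 279.6 → 4 s.f.; limit is 2.
Rounded to 2 significant figures: 8.9 × 10^-6.

8.9 × 10^-6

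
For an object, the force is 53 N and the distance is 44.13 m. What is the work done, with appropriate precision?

2.3 × 10³ J

work done = 53 N × 44.13 m = 2338.89 J.
53 has 2 significant figures; 44.13 has 4.
Division/multiplication keeps the fewest: 2 significant figures.
Rounded: 2.3 × 10³ J.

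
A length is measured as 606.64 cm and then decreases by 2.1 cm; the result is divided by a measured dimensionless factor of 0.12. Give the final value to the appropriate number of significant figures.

5.0 × 10^3 cm

606.64 cm − 2.1 cm = 604.54 cm; the difference is limited to 1 decimal place (4 s.f.).
Carrying full precision, 604.54 ÷ 0.12 = 5037.83333333… cm; 0.12 has 2 s.f., so the result keeps min(4, 2) = 2 s.f.
Rounded to 2 significant figures: 5.0 × 10^3 cm.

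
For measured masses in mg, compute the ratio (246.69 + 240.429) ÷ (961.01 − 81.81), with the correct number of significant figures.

0.55405

246.69 + 240.429 = 487.119, limited to 2 d.p. → 5 s.f.; 961.01 − 81.81 = 879.20, limited to 2 d.p. → 5 s.f.
Carrying full precision, 487.119 ÷ 879.20 = 0.55404799818…; keep min(5, 5) = 5 s.f.
Rounded to 5 significant figures: 0.55405.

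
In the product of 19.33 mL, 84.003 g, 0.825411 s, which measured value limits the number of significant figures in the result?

19.33 mL → 4 s.f.; 84.003 g → 5 s.f.; 0.825411 s → 6 s.f.
The fewest is 4 significant figures, from 19.33 mL.

19.33 mL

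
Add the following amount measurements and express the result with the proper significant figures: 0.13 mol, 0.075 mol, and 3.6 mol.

0.13 mol + 0.075 mol + 3.6 mol = 3.805 mol.
Addition/subtraction keeps the fewest decimal places: 0.13 → 2 decimal places, 0.075 → 3 decimal places, 3.6 → 1 decimal place; limit is 1.
Rounded to 1 decimal place: 3.8 mol.

3.8 mol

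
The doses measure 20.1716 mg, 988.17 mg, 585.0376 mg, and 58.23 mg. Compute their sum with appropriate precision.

20.1716 mg + 988.17 mg + 585.0376 mg + 58.23 mg = 1651.6092 mg.
Addition/subtraction keeps the fewest decimal places: 20.1716 → 4 decimal places, 988.17 → 2 decimal places, 585.0376 → 4 decimal places, 58.23 → 2 decimal places; limit is 2.
Rounded to 2 decimal places: 1651.61 mg.

1651.61 mg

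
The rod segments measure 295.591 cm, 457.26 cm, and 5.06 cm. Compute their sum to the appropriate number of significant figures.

295.591 cm + 457.26 cm + 5.06 cm = 757.911 cm.
Addition/subtraction keeps the fewest decimal places: 295.591 → 3 decimal places, 457.26 → 2 decimal places, 5.06 → 2 decimal places; limit is 2.
Rounded to 2 decimal places: 757.91 cm.

757.91 cm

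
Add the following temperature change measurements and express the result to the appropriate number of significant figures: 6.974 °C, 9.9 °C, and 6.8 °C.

23.7 °C

6.974 °C + 9.9 °C + 6.8 °C = 23.674 °C.
Addition/subtraction keeps the fewest decimal places: 6.974 → 3 decimal places, 9.9 → 1 decimal place, 6.8 → 1 decimal place; limit is 1.
Rounded to 1 decimal place: 23.7 °C.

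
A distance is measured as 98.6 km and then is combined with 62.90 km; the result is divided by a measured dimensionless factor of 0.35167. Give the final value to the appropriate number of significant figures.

459.2 km

98.6 km + 62.90 km = 161.50 km; the sum is limited to 1 decimal place (4 s.f.).
Carrying full precision, 161.50 ÷ 0.35167 = 459.2373532… km; 0.35167 has 5 s.f., so the result keeps min(4, 5) = 4 s.f.
Rounded to 4 significant figures: 459.2 km.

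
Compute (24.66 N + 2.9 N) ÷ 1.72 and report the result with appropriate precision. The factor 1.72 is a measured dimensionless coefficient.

16.0 N

24.66 N + 2.9 N = 27.56 N; the sum is limited to 1 decimal place (3 s.f.).
Carrying full precision, 27.56 ÷ 1.72 = 16.023255814… N; 1.72 has 3 s.f., so the result keeps min(3, 3) = 3 s.f.
Rounded to 3 significant figures: 16.0 N.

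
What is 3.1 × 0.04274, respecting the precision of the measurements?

3.1 × 0.04274 = 0.132494
Multiplication/division keeps the fewest significant figures: 3.1 → 2 s.f., 0.04274 → 4 s.f.; limit is 2.
Rounded to 2 significant figures: 0.13.

0.13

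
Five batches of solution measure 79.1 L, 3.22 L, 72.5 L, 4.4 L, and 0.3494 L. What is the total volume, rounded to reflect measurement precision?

79.1 L + 3.22 L + 72.5 L + 4.4 L + 0.3494 L = 159.5694 L.
Addition/subtraction keeps the fewest decimal places: 79.1 → 1 decimal place, 3.22 → 2 decimal places, 72.5 → 1 decimal place, 4.4 → 1 decimal place, 0.3494 → 4 decimal places; limit is 1.
Rounded to 1 decimal place: 1.596 × 10^2 L.

1.596 × 10^2 L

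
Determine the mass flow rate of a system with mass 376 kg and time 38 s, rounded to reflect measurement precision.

9.9 kg/s

mass flow rate = 376 kg ÷ 38 s = 9.89473684211… kg/s.
376 has 3 significant figures; 38 has 2.
Division/multiplication keeps the fewest: 2 significant figures.
Rounded: 9.9 kg/s.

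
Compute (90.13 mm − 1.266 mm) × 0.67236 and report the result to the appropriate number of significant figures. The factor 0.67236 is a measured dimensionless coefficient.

90.13 mm − 1.266 mm = 88.864 mm; the difference is limited to 2 decimal places (4 s.f.).
Carrying full precision, 88.864 × 0.67236 = 59.74859904 mm; 0.67236 has 5 s.f., so the result keeps min(4, 5) = 4 s.f.
Rounded to 4 significant figures: 59.75 mm.

59.75 mm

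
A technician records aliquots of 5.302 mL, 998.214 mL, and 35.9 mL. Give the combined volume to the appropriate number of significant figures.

1039.4 mL

5.302 mL + 998.214 mL + 35.9 mL = 1039.416 mL.
Addition/subtraction keeps the fewest decimal places: 5.302 → 3 decimal places, 998.214 → 3 decimal places, 35.9 → 1 decimal place; limit is 1.
Rounded to 1 decimal place: 1039.4 mL.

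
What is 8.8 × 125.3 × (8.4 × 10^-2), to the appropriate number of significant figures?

93

8.8 × 125.3 × (8.4 × 10^-2) = 92.62176
Multiplication/division keeps the fewest significant figures: 8.8 → 2 s.f., 125.3 → 4 s.f., 8.4 × 10^-2 → 2 s.f.; limit is 2.
Rounded to 2 significant figures: 93.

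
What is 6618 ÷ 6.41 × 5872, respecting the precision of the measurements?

6618 ÷ 6.41 × 5872 = 6062542.27769…
Multiplication/division keeps the fewest significant figures: 6618 → 4 s.f., 6.41 → 3 s.f., 5872 → 4 s.f.; limit is 3.
Rounded to 3 significant figures: 6.06 × 10⁶.

6.06 × 10⁶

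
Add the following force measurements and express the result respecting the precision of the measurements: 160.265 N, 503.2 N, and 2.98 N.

666.4 N

160.265 N + 503.2 N + 2.98 N = 666.445 N.
Addition/subtraction keeps the fewest decimal places: 160.265 → 3 decimal places, 503.2 → 1 decimal place, 2.98 → 2 decimal places; limit is 1.
Rounded to 1 decimal place: 666.4 N.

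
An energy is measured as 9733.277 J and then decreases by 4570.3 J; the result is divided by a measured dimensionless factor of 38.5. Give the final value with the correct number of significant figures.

134 J

9733.277 J − 4570.3 J = 5162.977 J; the difference is limited to 1 decimal place (5 s.f.).
Carrying full precision, 5162.977 ÷ 38.5 = 134.103298701… J; 38.5 has 3 s.f., so the result keeps min(5, 3) = 3 s.f.
Rounded to 3 significant figures: 134 J.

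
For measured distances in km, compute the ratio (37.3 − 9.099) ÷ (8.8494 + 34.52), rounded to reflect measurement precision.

37.3 − 9.099 = 28.201, limited to 1 d.p. → 3 s.f.; 8.8494 + 34.52 = 43.3694, limited to 2 d.p. → 4 s.f.
Carrying full precision, 28.201 ÷ 43.3694 = 0.650251098701…; keep min(3, 4) = 3 s.f.
Rounded to 3 significant figures: 0.650.

0.650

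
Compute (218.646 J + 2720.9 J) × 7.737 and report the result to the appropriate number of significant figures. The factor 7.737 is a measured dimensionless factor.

218.646 J + 2720.9 J = 2939.546 J; the sum is limited to 1 decimal place (5 s.f.).
Carrying full precision, 2939.546 × 7.737 = 22743.267402 J; 7.737 has 4 s.f., so the result keeps min(5, 4) = 4 s.f.
Rounded to 4 significant figures: 2.274 × 10⁴ J.

2.274 × 10⁴ J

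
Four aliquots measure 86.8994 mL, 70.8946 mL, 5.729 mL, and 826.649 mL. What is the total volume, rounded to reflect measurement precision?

86.8994 mL + 70.8946 mL + 5.729 mL + 826.649 mL = 990.1720 mL.
Addition/subtraction keeps the fewest decimal places: 86.8994 → 4 decimal places, 70.8946 → 4 decimal places, 5.729 → 3 decimal places, 826.649 → 3 decimal places; limit is 3.
Rounded to 3 decimal places: 990.172 mL.

990.172 mL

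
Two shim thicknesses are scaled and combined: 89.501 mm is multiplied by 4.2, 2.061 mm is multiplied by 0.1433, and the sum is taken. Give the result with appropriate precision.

89.501 × 4.2 = 375.9042 → 3.8 × 10^2 mm (2 s.f., last digit at the 10^1 place).
2.061 × 0.1433 = 0.2953413 → 0.2953 mm (4 s.f., last digit at the 10^-4 place).
Sum: 376.1995413 mm; keep the coarser place, 10^1.
Result: 3.8 × 10^2 mm.

3.8 × 10^2 mm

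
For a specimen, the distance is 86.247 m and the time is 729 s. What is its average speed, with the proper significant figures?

0.118 m/s

average speed = 86.247 m ÷ 729 s = 0.118308641975… m/s.
86.247 has 5 significant figures; 729 has 3.
Division/multiplication keeps the fewest: 3 significant figures.
Rounded: 0.118 m/s.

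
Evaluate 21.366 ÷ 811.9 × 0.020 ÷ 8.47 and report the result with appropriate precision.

21.366 ÷ 811.9 × 0.020 ÷ 8.47 = 0.0000621394304002…
Multiplication/division keeps the fewest significant figures: 21.366 → 5 s.f., 811.9 → 4 s.f., 0.020 → 2 s.f., 8.47 → 3 s.f.; limit is 2.
Rounded to 2 significant figures: 6.2 × 10^-5.

6.2 × 10^-5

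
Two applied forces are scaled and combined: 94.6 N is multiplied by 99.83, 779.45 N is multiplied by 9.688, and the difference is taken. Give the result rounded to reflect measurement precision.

1.89 × 10^3 N

94.6 × 99.83 = 9443.918 → 9.44 × 10^3 N (3 s.f., last digit at the 10^1 place).
779.45 × 9.688 = 7551.3116 → 7551 N (4 s.f., last digit at the 10^0 place).
Difference: 1892.6064 N; keep the coarser place, 10^1.
Result: 1.89 × 10^3 N.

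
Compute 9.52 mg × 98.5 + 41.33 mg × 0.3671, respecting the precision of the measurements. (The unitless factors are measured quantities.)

9.52 × 98.5 = 937.72 → 938 mg (3 s.f., last digit at the 10^0 place).
41.33 × 0.3671 = 15.172243 → 15.17 mg (4 s.f., last digit at the 10^-2 place).
Sum: 952.892243 mg; keep the coarser place, 10^0.
Result: 953 mg.

953 mg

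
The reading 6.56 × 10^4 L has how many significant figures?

6.56 × 10^4: in scientific notation every digit of the coefficient is significant.

3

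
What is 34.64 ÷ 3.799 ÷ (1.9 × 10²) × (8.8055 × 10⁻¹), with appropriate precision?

34.64 ÷ 3.799 ÷ (1.9 × 10²) × (8.8055 × 10⁻¹) = 0.0422580069547…
Multiplication/division keeps the fewest significant figures: 34.64 → 4 s.f., 3.799 → 4 s.f., 1.9 × 10² → 2 s.f., 8.8055 × 10⁻¹ → 5 s.f.; limit is 2.
Rounded to 2 significant figures: 0.042.

0.042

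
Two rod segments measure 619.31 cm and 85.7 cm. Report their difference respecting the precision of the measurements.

619.31 cm − 85.7 cm = 533.61 cm.
Addition/subtraction keeps the fewest decimal places: 619.31 → 2 decimal places, 85.7 → 1 decimal place; limit is 1.
Rounded to 1 decimal place: 533.6 cm.

533.6 cm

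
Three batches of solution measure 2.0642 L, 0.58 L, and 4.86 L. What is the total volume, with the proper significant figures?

2.0642 L + 0.58 L + 4.86 L = 7.5042 L.
Addition/subtraction keeps the fewest decimal places: 2.0642 → 4 decimal places, 0.58 → 2 decimal places, 4.86 → 2 decimal places; limit is 2.
Rounded to 2 decimal places: 7.50 L.

7.50 L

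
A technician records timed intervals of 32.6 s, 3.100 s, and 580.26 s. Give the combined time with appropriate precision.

616.0 s

32.6 s + 3.100 s + 580.26 s = 615.960 s.
Addition/subtraction keeps the fewest decimal places: 32.6 → 1 decimal place, 3.100 → 3 decimal places, 580.26 → 2 decimal places; limit is 1.
Rounded to 1 decimal place: 616.0 s.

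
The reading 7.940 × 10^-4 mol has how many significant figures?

4

7.940 × 10^-4: in scientific notation every digit of the coefficient is significant.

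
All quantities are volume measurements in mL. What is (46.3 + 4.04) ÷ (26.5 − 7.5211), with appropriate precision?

46.3 + 4.04 = 50.34, limited to 1 d.p. → 3 s.f.; 26.5 − 7.5211 = 18.9789, limited to 1 d.p. → 3 s.f.
Carrying full precision, 50.34 ÷ 18.9789 = 2.65241926561…; keep min(3, 3) = 3 s.f.
Rounded to 3 significant figures: 2.65.

2.65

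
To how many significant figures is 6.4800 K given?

5

6.4800: trailing zeros after a decimal point are significant.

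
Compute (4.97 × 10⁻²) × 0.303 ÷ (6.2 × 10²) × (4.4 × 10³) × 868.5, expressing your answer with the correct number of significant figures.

(4.97 × 10⁻²) × 0.303 ÷ (6.2 × 10²) × (4.4 × 10³) × 868.5 = 92.8174915161…
Multiplication/division keeps the fewest significant figures: 4.97 × 10⁻² → 3 s.f., 0.303 → 3 s.f., 6.2 × 10² → 2 s.f., 4.4 × 10³ → 2 s.f., 868.5 → 4 s.f.; limit is 2.
Rounded to 2 significant figures: 93.

93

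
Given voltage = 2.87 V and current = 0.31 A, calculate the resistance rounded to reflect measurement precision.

resistance = 2.87 V ÷ 0.31 A = 9.25806451613… Ω.
2.87 has 3 significant figures; 0.31 has 2.
Division/multiplication keeps the fewest: 2 significant figures.
Rounded: 9.3 Ω.

9.3 Ω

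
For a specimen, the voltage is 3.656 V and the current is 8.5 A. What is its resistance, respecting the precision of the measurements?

resistance = 3.656 V ÷ 8.5 A = 0.430117647059… Ω.
3.656 has 4 significant figures; 8.5 has 2.
Division/multiplication keeps the fewest: 2 significant figures.
Rounded: 0.43 Ω.

0.43 Ω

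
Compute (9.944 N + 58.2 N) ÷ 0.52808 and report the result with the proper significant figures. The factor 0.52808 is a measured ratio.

9.944 N + 58.2 N = 68.144 N; the sum is limited to 1 decimal place (3 s.f.).
Carrying full precision, 68.144 ÷ 0.52808 = 129.041054386… N; 0.52808 has 5 s.f., so the result keeps min(3, 5) = 3 s.f.
Rounded to 3 significant figures: 1.29 × 10^2 N.

1.29 × 10^2 N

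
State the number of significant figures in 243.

3

243: every digit is nonzero and significant.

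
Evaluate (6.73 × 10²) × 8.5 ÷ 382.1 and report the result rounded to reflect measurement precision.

15

(6.73 × 10²) × 8.5 ÷ 382.1 = 14.9712117247…
Multiplication/division keeps the fewest significant figures: 6.73 × 10² → 3 s.f., 8.5 → 2 s.f., 382.1 → 4 s.f.; limit is 2.
Rounded to 2 significant figures: 15.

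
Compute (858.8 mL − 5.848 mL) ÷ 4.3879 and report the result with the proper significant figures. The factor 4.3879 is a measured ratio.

1.944 × 10² mL

858.8 mL − 5.848 mL = 852.952 mL; the difference is limited to 1 decimal place (4 s.f.).
Carrying full precision, 852.952 ÷ 4.3879 = 194.387292327… mL; 4.3879 has 5 s.f., so the result keeps min(4, 5) = 4 s.f.
Rounded to 4 significant figures: 1.944 × 10² mL.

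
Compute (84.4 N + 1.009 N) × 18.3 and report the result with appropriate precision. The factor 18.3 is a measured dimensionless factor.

84.4 N + 1.009 N = 85.409 N; the sum is limited to 1 decimal place (3 s.f.).
Carrying full precision, 85.409 × 18.3 = 1562.9847 N; 18.3 has 3 s.f., so the result keeps min(3, 3) = 3 s.f.
Rounded to 3 significant figures: 1.56 × 10³ N.

1.56 × 10³ N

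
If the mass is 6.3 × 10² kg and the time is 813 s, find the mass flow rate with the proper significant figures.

mass flow rate = 6.3 × 10² kg ÷ 813 s = 0.774907749077… kg/s.
6.3 × 10² has 2 significant figures; 813 has 3.
Division/multiplication keeps the fewest: 2 significant figures.
Rounded: 0.77 kg/s.

0.77 kg/s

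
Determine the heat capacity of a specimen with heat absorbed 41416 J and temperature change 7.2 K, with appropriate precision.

heat capacity = 41416 J ÷ 7.2 K = 5752.22222222… J/K.
41416 has 5 significant figures; 7.2 has 2.
Division/multiplication keeps the fewest: 2 significant figures.
Rounded: 5.8 × 10³ J/K.

5.8 × 10³ J/K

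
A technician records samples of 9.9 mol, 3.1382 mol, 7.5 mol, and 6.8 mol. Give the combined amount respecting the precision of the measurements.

27.3 mol

9.9 mol + 3.1382 mol + 7.5 mol + 6.8 mol = 27.3382 mol.
Addition/subtraction keeps the fewest decimal places: 9.9 → 1 decimal place, 3.1382 → 4 decimal places, 7.5 → 1 decimal place, 6.8 → 1 decimal place; limit is 1.
Rounded to 1 decimal place: 27.3 mol.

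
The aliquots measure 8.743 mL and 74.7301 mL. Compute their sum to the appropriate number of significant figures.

83.473 mL

8.743 mL + 74.7301 mL = 83.4731 mL.
Addition/subtraction keeps the fewest decimal places: 8.743 → 3 decimal places, 74.7301 → 4 decimal places; limit is 3.
Rounded to 3 decimal places: 83.473 mL.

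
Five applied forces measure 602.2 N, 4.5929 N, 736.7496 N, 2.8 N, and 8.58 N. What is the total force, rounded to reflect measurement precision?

602.2 N + 4.5929 N + 736.7496 N + 2.8 N + 8.58 N = 1354.9225 N.
Addition/subtraction keeps the fewest decimal places: 602.2 → 1 decimal place, 4.5929 → 4 decimal places, 736.7496 → 4 decimal places, 2.8 → 1 decimal place, 8.58 → 2 decimal places; limit is 1.
Rounded to 1 decimal place: 1.3549 × 10^3 N.

1.3549 × 10^3 N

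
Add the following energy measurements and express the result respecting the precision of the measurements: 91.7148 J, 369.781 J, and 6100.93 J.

6562.43 J

91.7148 J + 369.781 J + 6100.93 J = 6562.4258 J.
Addition/subtraction keeps the fewest decimal places: 91.7148 → 4 decimal places, 369.781 → 3 decimal places, 6100.93 → 2 decimal places; limit is 2.
Rounded to 2 decimal places: 6562.43 J.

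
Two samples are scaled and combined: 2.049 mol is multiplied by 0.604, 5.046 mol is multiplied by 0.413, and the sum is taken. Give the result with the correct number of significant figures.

2.049 × 0.604 = 1.237596 → 1.24 mol (3 s.f., last digit at the 10^-2 place).
5.046 × 0.413 = 2.083998 → 2.08 mol (3 s.f., last digit at the 10^-2 place).
Sum: 3.321594 mol; keep the coarser place, 10^-2.
Result: 3.32 mol.

3.32 mol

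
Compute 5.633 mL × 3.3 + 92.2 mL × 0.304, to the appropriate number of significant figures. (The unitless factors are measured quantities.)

47 mL

5.633 × 3.3 = 18.5889 → 19 mL (2 s.f., last digit at the 10^0 place).
92.2 × 0.304 = 28.0288 → 28.0 mL (3 s.f., last digit at the 10^-1 place).
Sum: 46.6177 mL; keep the coarser place, 10^0.
Result: 47 mL.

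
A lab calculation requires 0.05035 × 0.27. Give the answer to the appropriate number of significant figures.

0.014

0.05035 × 0.27 = 0.0135945
Multiplication/division keeps the fewest significant figures: 0.05035 → 4 s.f., 0.27 → 2 s.f.; limit is 2.
Rounded to 2 significant figures: 0.014.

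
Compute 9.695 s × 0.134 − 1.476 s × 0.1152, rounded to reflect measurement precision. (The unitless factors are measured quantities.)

1.13 s

9.695 × 0.134 = 1.29913 → 1.30 s (3 s.f., last digit at the 10^-2 place).
1.476 × 0.1152 = 0.1700352 → 0.1700 s (4 s.f., last digit at the 10^-4 place).
Difference: 1.1290948 s; keep the coarser place, 10^-2.
Result: 1.13 s.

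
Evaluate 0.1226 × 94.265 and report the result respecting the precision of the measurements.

0.1226 × 94.265 = 11.556889
Multiplication/division keeps the fewest significant figures: 0.1226 → 4 s.f., 94.265 → 5 s.f.; limit is 4.
Rounded to 4 significant figures: 11.56.

11.56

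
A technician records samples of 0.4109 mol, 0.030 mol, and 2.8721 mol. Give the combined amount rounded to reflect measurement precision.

0.4109 mol + 0.030 mol + 2.8721 mol = 3.3130 mol.
Addition/subtraction keeps the fewest decimal places: 0.4109 → 4 decimal places, 0.030 → 3 decimal places, 2.8721 → 4 decimal places; limit is 3.
Rounded to 3 decimal places: 3.313 mol.

3.313 mol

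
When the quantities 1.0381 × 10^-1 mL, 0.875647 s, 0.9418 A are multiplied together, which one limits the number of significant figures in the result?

0.9418 A

1.0381 × 10^-1 mL → 5 s.f.; 0.875647 s → 6 s.f.; 0.9418 A → 4 s.f.
The fewest is 4 significant figures, from 0.9418 A.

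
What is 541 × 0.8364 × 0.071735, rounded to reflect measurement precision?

32.5

541 × 0.8364 × 0.071735 = 32.459542314
Multiplication/division keeps the fewest significant figures: 541 → 3 s.f., 0.8364 → 4 s.f., 0.071735 → 5 s.f.; limit is 3.
Rounded to 3 significant figures: 32.5.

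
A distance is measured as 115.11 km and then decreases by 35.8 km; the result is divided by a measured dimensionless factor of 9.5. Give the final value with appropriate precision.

115.11 km − 35.8 km = 79.31 km; the difference is limited to 1 decimal place (3 s.f.).
Carrying full precision, 79.31 ÷ 9.5 = 8.34842105263… km; 9.5 has 2 s.f., so the result keeps min(3, 2) = 2 s.f.
Rounded to 2 significant figures: 8.3 km.

8.3 km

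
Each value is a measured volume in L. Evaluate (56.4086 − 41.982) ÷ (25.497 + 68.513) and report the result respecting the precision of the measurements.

56.4086 − 41.982 = 14.4266, limited to 3 d.p. → 5 s.f.; 25.497 + 68.513 = 94.010, limited to 3 d.p. → 5 s.f.
Carrying full precision, 14.4266 ÷ 94.010 = 0.153458142751…; keep min(5, 5) = 5 s.f.
Rounded to 5 significant figures: 0.15346.

0.15346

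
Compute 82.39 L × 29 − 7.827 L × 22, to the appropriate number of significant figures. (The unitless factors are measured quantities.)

82.39 × 29 = 2389.31 → 2.4 × 10^3 L (2 s.f., last digit at the 10^2 place).
7.827 × 22 = 172.194 → 1.7 × 10^2 L (2 s.f., last digit at the 10^1 place).
Difference: 2217.116 L; keep the coarser place, 10^2.
Result: 2.2 × 10^3 L.

2.2 × 10^3 L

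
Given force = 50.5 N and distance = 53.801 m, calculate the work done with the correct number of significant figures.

work done = 50.5 N × 53.801 m = 2716.9505 J.
50.5 has 3 significant figures; 53.801 has 5.
Division/multiplication keeps the fewest: 3 significant figures.
Rounded: 2.72 × 10³ J.

2.72 × 10³ J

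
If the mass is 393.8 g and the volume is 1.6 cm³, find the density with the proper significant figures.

2.5 × 10² g/cm³

density = 393.8 g ÷ 1.6 cm³ = 246.125 g/cm³.
393.8 has 4 significant figures; 1.6 has 2.
Division/multiplication keeps the fewest: 2 significant figures.
Rounded: 2.5 × 10² g/cm³.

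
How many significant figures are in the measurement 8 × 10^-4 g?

8 × 10^-4: in scientific notation every digit of the coefficient is significant.

1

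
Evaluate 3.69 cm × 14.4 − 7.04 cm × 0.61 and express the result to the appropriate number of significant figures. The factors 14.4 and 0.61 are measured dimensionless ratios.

3.69 × 14.4 = 53.136 → 53.1 cm (3 s.f., last digit at the 10^-1 place).
7.04 × 0.61 = 4.2944 → 4.3 cm (2 s.f., last digit at the 10^-1 place).
Difference: 48.8416 cm; keep the coarser place, 10^-1.
Result: 48.8 cm.

48.8 cm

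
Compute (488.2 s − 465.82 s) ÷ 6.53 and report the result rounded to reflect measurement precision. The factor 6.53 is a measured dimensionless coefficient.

488.2 s − 465.82 s = 22.38 s; the difference is limited to 1 decimal place (3 s.f.).
Carrying full precision, 22.38 ÷ 6.53 = 3.42725880551… s; 6.53 has 3 s.f., so the result keeps min(3, 3) = 3 s.f.
Rounded to 3 significant figures: 3.43 s.

3.43 s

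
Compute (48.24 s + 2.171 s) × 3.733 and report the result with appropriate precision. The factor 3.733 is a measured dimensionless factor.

188.2 s

48.24 s + 2.171 s = 50.411 s; the sum is limited to 2 decimal places (4 s.f.).
Carrying full precision, 50.411 × 3.733 = 188.184263 s; 3.733 has 4 s.f., so the result keeps min(4, 4) = 4 s.f.
Rounded to 4 significant figures: 188.2 s.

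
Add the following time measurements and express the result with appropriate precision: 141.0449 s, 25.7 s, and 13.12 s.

179.9 s

141.0449 s + 25.7 s + 13.12 s = 179.8649 s.
Addition/subtraction keeps the fewest decimal places: 141.0449 → 4 decimal places, 25.7 → 1 decimal place, 13.12 → 2 decimal places; limit is 1.
Rounded to 1 decimal place: 179.9 s.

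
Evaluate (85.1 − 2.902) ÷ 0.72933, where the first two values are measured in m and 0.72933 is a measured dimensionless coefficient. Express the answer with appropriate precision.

113 m

85.1 m − 2.902 m = 82.198 m; the difference is limited to 1 decimal place (3 s.f.).
Carrying full precision, 82.198 ÷ 0.72933 = 112.703440144… m; 0.72933 has 5 s.f., so the result keeps min(3, 5) = 3 s.f.
Rounded to 3 significant figures: 113 m.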